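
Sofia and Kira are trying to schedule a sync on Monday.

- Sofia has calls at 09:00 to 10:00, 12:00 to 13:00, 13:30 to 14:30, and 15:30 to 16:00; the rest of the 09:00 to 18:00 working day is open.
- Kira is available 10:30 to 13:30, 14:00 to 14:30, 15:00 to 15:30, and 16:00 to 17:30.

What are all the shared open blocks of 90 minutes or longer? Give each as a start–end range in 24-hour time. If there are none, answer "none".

Sofia free within 09:00–18:00: 10:00–12:00, 13:00–13:30, 14:30–15:30, 16:00–18:00.
Sofia ∩ Kira: 10:30–12:00, 13:00–13:30, 15:00–15:30, 16:00–17:30.
Windows ≥ 90 min: 10:30–12:00, 16:00–17:30.

10:30–12:00, 16:00–17:30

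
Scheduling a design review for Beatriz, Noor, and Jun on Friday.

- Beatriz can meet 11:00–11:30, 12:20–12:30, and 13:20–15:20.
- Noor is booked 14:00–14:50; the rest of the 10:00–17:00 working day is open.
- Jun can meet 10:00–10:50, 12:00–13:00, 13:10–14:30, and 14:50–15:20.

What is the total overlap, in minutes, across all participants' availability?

Noor free within 10:00–17:00: 10:00–14:00, 14:50–17:00.
Beatriz ∩ Noor: 11:00–11:30, 12:20–12:30, 13:20–14:00, 14:50–15:20.
Beatriz ∩ Noor ∩ Jun: 12:20–12:30, 13:20–14:00, 14:50–15:20.
Total common minutes: 10 + 40 + 30 = 80.

80 minutes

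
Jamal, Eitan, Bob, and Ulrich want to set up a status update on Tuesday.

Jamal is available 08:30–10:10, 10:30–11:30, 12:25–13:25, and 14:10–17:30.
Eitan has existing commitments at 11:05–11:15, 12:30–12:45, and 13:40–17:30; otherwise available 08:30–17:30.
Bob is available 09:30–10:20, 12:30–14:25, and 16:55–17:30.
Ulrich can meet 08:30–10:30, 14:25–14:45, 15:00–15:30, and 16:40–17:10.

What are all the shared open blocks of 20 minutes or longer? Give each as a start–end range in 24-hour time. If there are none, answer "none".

09:30–10:10

Eitan free within 08:30–17:30: 08:30–11:05, 11:15–12:30, 12:45–13:40.
Jamal ∩ Eitan: 08:30–10:10, 10:30–11:05, 11:15–11:30, 12:25–12:30, 12:45–13:25.
Jamal ∩ Eitan ∩ Bob: 09:30–10:10, 12:45–13:25.
Jamal ∩ Eitan ∩ Bob ∩ Ulrich: 09:30–10:10.
Windows ≥ 20 min: 09:30–10:10.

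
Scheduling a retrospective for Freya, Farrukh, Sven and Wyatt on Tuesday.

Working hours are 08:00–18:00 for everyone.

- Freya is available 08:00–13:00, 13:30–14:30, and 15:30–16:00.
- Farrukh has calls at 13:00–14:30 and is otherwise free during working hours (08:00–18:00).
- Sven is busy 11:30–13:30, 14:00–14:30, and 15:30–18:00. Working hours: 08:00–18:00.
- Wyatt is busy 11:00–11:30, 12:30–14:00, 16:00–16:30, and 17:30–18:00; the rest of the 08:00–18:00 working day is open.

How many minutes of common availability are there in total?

180 minutes

Farrukh free within 08:00–18:00: 08:00–13:00, 14:30–18:00.
Sven free within 08:00–18:00: 08:00–11:30, 13:30–14:00, 14:30–15:30.
Wyatt free within 08:00–18:00: 08:00–11:00, 11:30–12:30, 14:00–16:00, 16:30–17:30.
Freya ∩ Farrukh: 08:00–13:00, 15:30–16:00.
Freya ∩ Farrukh ∩ Sven: 08:00–11:30.
Freya ∩ Farrukh ∩ Sven ∩ Wyatt: 08:00–11:00.
Total common minutes: 180.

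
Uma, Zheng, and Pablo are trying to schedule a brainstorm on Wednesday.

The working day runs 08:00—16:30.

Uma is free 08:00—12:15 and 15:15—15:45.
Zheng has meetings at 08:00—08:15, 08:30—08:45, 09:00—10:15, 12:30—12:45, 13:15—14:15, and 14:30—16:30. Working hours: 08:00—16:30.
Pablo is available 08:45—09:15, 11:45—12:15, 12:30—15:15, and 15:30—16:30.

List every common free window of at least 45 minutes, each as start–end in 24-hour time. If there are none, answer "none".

Zheng free within 08:00–16:30: 08:15–08:30, 08:45–09:00, 10:15–12:30, 12:45–13:15, 14:15–14:30.
Uma ∩ Zheng: 08:15–08:30, 08:45–09:00, 10:15–12:15.
Uma ∩ Zheng ∩ Pablo: 08:45–09:00, 11:45–12:15.
Windows ≥ 45 min: (none).

none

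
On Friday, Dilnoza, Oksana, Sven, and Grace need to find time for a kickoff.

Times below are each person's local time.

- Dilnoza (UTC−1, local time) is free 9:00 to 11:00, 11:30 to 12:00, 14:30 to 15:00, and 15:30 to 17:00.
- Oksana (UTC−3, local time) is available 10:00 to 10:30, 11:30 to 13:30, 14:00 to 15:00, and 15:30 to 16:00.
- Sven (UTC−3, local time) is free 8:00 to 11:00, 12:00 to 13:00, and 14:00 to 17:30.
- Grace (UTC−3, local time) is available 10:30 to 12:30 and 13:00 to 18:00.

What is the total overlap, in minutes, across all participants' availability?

60 minutes

Dilnoza → UTC: 10:00–12:00, 12:30–13:00, 15:30–16:00, 16:30–18:00.
Oksana → UTC: 13:00–13:30, 14:30–16:30, 17:00–18:00, 18:30–19:00.
Sven → UTC: 11:00–14:00, 15:00–16:00, 17:00–20:30.
Grace → UTC: 13:30–15:30, 16:00–21:00.
Dilnoza ∩ Oksana: 15:30–16:00, 17:00–18:00.
Dilnoza ∩ Oksana ∩ Sven: 15:30–16:00, 17:00–18:00.
Dilnoza ∩ Oksana ∩ Sven ∩ Grace: 17:00–18:00.
Total common minutes: 60.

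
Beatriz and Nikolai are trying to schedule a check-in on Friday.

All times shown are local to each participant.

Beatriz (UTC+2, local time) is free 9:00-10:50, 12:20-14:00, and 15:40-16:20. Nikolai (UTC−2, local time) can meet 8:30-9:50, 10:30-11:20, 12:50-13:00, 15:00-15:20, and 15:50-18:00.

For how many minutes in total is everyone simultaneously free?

80 minutes

Beatriz → UTC: 07:00–08:50, 10:20–12:00, 13:40–14:20.
Nikolai → UTC: 10:30–11:50, 12:30–13:20, 14:50–15:00, 17:00–17:20, 17:50–20:00.
Beatriz ∩ Nikolai: 10:30–11:50.
Total common minutes: 80.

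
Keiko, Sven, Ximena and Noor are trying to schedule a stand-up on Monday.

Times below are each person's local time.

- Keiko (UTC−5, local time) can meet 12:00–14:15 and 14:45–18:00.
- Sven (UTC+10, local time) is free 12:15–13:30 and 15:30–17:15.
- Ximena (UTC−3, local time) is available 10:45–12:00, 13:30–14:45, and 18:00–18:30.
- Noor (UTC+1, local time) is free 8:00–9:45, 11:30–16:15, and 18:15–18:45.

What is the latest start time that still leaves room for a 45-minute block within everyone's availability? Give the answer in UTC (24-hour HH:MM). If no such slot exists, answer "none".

Keiko → UTC: 17:00–19:15, 19:45–23:00.
Sven → UTC: 02:15–03:30, 05:30–07:15.
Ximena → UTC: 13:45–15:00, 16:30–17:45, 21:00–21:30.
Noor → UTC: 07:00–08:45, 10:30–15:15, 17:15–17:45.
Keiko ∩ Sven: (none).
Keiko ∩ Sven ∩ Ximena: (none).
Keiko ∩ Sven ∩ Ximena ∩ Noor: (none).
Windows ≥ 45 min: (none).

none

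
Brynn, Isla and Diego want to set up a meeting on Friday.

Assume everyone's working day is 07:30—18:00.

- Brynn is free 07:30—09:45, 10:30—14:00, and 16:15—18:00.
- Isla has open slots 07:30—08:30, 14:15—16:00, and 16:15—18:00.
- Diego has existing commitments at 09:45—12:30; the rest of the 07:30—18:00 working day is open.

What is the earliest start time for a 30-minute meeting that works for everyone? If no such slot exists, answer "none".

07:30

Diego free within 07:30–18:00: 07:30–09:45, 12:30–18:00.
Brynn ∩ Isla: 07:30–08:30, 16:15–18:00.
Brynn ∩ Isla ∩ Diego: 07:30–08:30, 16:15–18:00.
Windows ≥ 30 min: 07:30–08:30, 16:15–18:00.
Earliest such window starts at 07:30.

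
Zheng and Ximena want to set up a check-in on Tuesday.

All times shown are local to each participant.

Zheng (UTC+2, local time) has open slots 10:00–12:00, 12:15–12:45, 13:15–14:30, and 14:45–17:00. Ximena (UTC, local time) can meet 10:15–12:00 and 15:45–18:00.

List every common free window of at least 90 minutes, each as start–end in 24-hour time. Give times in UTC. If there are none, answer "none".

none

Zheng → UTC: 08:00–10:00, 10:15–10:45, 11:15–12:30, 12:45–15:00.
Ximena → UTC: 10:15–12:00, 15:45–18:00.
Zheng ∩ Ximena: 10:15–10:45, 11:15–12:00.
Windows ≥ 90 min: (none).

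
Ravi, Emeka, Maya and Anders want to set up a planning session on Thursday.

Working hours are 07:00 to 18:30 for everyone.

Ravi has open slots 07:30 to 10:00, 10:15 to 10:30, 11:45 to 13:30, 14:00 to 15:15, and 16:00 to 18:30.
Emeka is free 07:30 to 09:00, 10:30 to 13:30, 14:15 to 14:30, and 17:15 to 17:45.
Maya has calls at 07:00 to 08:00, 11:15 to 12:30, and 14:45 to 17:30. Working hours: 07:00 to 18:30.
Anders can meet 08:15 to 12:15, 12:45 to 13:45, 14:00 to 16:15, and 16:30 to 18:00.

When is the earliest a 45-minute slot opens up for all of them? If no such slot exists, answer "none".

08:15

Maya free within 07:00–18:30: 08:00–11:15, 12:30–14:45, 17:30–18:30.
Ravi ∩ Emeka: 07:30–09:00, 11:45–13:30, 14:15–14:30, 17:15–17:45.
Ravi ∩ Emeka ∩ Maya: 08:00–09:00, 12:30–13:30, 14:15–14:30, 17:30–17:45.
Ravi ∩ Emeka ∩ Maya ∩ Anders: 08:15–09:00, 12:45–13:30, 14:15–14:30, 17:30–17:45.
Windows ≥ 45 min: 08:15–09:00, 12:45–13:30.
Earliest such window starts at 08:15.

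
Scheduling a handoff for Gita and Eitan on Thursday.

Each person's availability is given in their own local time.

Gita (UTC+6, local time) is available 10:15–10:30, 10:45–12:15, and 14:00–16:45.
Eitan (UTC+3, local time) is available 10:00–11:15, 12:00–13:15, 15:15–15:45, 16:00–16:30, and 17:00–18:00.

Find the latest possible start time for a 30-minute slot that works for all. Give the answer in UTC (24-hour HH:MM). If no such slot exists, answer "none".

Gita → UTC: 04:15–04:30, 04:45–06:15, 08:00–10:45.
Eitan → UTC: 07:00–08:15, 09:00–10:15, 12:15–12:45, 13:00–13:30, 14:00–15:00.
Gita ∩ Eitan: 08:00–08:15, 09:00–10:15.
Windows ≥ 30 min: 09:00–10:15.
Latest start in the last window 09:00–10:15 is 10:15 − 30 min = 09:45.

09:45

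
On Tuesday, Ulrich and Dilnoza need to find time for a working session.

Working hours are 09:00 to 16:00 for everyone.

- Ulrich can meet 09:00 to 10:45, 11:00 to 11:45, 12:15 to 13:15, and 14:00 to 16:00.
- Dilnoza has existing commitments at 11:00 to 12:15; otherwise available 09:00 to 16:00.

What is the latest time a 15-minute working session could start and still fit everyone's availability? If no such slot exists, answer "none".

Dilnoza free within 09:00–16:00: 09:00–11:00, 12:15–16:00.
Ulrich ∩ Dilnoza: 09:00–10:45, 12:15–13:15, 14:00–16:00.
Windows ≥ 15 min: 09:00–10:45, 12:15–13:15, 14:00–16:00.
Latest start in the last window 14:00–16:00 is 16:00 − 15 min = 15:45.

15:45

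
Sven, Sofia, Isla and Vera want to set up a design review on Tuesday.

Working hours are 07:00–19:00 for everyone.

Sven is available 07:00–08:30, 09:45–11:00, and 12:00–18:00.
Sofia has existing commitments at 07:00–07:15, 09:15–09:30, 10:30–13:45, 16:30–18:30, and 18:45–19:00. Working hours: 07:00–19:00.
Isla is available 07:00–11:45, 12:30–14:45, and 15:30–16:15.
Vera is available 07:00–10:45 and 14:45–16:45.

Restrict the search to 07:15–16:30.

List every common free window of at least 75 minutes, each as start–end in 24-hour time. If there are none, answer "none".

07:15–08:30

Sofia free within 07:00–19:00: 07:15–09:15, 09:30–10:30, 13:45–16:30, 18:30–18:45.
Sven ∩ Sofia: 07:15–08:30, 09:45–10:30, 13:45–16:30.
Sven ∩ Sofia ∩ Isla: 07:15–08:30, 09:45–10:30, 13:45–14:45, 15:30–16:15.
Sven ∩ Sofia ∩ Isla ∩ Vera: 07:15–08:30, 09:45–10:30, 15:30–16:15.
Restricted to 07:15–16:30: 07:15–08:30, 09:45–10:30, 15:30–16:15.
Windows ≥ 75 min: 07:15–08:30.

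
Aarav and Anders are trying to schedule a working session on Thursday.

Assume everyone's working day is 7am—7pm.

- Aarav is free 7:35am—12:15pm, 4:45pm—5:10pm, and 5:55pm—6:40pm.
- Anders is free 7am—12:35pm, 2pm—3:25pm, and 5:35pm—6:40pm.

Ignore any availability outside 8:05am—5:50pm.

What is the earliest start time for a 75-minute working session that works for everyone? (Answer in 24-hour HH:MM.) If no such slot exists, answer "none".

Aarav ∩ Anders: 07:35–12:15, 17:55–18:40.
Restricted to 08:05–17:50: 08:05–12:15.
Windows ≥ 75 min: 08:05–12:15.
Earliest such window starts at 08:05.

08:05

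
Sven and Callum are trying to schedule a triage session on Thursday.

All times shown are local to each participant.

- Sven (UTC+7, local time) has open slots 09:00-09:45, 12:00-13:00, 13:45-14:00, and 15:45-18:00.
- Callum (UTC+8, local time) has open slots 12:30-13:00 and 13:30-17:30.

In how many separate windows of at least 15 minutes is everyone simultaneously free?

3

Sven → UTC: 02:00–02:45, 05:00–06:00, 06:45–07:00, 08:45–11:00.
Callum → UTC: 04:30–05:00, 05:30–09:30.
Sven ∩ Callum: 05:30–06:00, 06:45–07:00, 08:45–09:30.
Windows ≥ 15 min: 05:30–06:00, 06:45–07:00, 08:45–09:30.
That's 3 windows.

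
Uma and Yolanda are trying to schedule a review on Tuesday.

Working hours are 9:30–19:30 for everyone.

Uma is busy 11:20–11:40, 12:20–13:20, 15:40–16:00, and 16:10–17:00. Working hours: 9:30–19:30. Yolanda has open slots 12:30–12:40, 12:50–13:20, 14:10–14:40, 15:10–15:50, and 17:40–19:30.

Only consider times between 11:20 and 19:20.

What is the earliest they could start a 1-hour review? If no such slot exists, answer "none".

Uma free within 09:30–19:30: 09:30–11:20, 11:40–12:20, 13:20–15:40, 16:00–16:10, 17:00–19:30.
Uma ∩ Yolanda: 14:10–14:40, 15:10–15:40, 17:40–19:30.
Restricted to 11:20–19:20: 14:10–14:40, 15:10–15:40, 17:40–19:20.
Windows ≥ 60 min: 17:40–19:20.
Earliest such window starts at 17:40.

17:40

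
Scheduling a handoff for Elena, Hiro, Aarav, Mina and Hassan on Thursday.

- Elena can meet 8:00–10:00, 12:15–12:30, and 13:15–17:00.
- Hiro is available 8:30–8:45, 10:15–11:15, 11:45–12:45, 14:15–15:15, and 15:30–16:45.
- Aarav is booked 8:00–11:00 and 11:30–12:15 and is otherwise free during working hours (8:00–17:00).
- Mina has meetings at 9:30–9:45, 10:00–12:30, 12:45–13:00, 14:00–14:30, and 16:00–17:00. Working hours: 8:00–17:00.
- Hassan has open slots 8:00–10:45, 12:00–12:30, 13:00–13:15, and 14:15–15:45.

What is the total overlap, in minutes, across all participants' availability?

Aarav free within 08:00–17:00: 11:00–11:30, 12:15–17:00.
Mina free within 08:00–17:00: 08:00–09:30, 09:45–10:00, 12:30–12:45, 13:00–14:00, 14:30–16:00.
Elena ∩ Hiro: 08:30–08:45, 12:15–12:30, 14:15–15:15, 15:30–16:45.
Elena ∩ Hiro ∩ Aarav: 12:15–12:30, 14:15–15:15, 15:30–16:45.
Elena ∩ Hiro ∩ Aarav ∩ Mina: 14:30–15:15, 15:30–16:00.
Elena ∩ Hiro ∩ Aarav ∩ Mina ∩ Hassan: 14:30–15:15, 15:30–15:45.
Total common minutes: 45 + 15 = 60.

60 minutes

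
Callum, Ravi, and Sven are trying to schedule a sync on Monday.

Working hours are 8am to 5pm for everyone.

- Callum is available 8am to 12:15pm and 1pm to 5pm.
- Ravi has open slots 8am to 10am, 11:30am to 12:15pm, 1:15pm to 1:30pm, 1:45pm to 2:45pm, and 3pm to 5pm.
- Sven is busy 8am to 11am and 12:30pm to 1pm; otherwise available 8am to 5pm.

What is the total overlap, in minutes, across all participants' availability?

240 minutes

Sven free within 08:00–17:00: 11:00–12:30, 13:00–17:00.
Callum ∩ Ravi: 08:00–10:00, 11:30–12:15, 13:15–13:30, 13:45–14:45, 15:00–17:00.
Callum ∩ Ravi ∩ Sven: 11:30–12:15, 13:15–13:30, 13:45–14:45, 15:00–17:00.
Total common minutes: 45 + 15 + 60 + 120 = 240.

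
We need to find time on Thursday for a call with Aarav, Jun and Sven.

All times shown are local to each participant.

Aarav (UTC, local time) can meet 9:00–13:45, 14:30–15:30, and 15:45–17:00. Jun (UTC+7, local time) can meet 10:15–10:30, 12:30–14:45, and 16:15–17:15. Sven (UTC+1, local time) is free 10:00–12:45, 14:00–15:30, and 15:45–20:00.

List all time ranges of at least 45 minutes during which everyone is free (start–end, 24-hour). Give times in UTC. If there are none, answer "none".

09:15–10:15

Aarav → UTC: 09:00–13:45, 14:30–15:30, 15:45–17:00.
Jun → UTC: 03:15–03:30, 05:30–07:45, 09:15–10:15.
Sven → UTC: 09:00–11:45, 13:00–14:30, 14:45–19:00.
Aarav ∩ Jun: 09:15–10:15.
Aarav ∩ Jun ∩ Sven: 09:15–10:15.
Windows ≥ 45 min: 09:15–10:15.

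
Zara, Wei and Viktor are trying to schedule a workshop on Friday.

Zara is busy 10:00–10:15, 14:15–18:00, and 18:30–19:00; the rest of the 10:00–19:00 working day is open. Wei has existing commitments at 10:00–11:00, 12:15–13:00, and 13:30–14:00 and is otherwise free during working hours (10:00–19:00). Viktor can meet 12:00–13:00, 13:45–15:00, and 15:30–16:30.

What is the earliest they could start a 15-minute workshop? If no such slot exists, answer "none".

12:00

Zara free within 10:00–19:00: 10:15–14:15, 18:00–18:30.
Wei free within 10:00–19:00: 11:00–12:15, 13:00–13:30, 14:00–19:00.
Zara ∩ Wei: 11:00–12:15, 13:00–13:30, 14:00–14:15, 18:00–18:30.
Zara ∩ Wei ∩ Viktor: 12:00–12:15, 14:00–14:15.
Windows ≥ 15 min: 12:00–12:15, 14:00–14:15.
Earliest such window starts at 12:00.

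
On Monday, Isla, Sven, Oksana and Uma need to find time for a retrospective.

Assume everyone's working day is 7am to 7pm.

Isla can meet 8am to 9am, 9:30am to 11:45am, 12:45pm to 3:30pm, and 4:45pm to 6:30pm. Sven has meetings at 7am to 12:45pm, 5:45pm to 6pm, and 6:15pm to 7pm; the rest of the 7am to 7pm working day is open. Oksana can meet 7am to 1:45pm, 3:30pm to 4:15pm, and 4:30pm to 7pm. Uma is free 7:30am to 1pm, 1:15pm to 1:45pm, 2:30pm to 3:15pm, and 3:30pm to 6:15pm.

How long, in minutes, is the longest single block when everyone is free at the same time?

Sven free within 07:00–19:00: 12:45–17:45, 18:00–18:15.
Isla ∩ Sven: 12:45–15:30, 16:45–17:45, 18:00–18:15.
Isla ∩ Sven ∩ Oksana: 12:45–13:45, 16:45–17:45, 18:00–18:15.
Isla ∩ Sven ∩ Oksana ∩ Uma: 12:45–13:00, 13:15–13:45, 16:45–17:45, 18:00–18:15.
Common window lengths: 15, 30, 60, 15 min; longest is 60.

60 minutes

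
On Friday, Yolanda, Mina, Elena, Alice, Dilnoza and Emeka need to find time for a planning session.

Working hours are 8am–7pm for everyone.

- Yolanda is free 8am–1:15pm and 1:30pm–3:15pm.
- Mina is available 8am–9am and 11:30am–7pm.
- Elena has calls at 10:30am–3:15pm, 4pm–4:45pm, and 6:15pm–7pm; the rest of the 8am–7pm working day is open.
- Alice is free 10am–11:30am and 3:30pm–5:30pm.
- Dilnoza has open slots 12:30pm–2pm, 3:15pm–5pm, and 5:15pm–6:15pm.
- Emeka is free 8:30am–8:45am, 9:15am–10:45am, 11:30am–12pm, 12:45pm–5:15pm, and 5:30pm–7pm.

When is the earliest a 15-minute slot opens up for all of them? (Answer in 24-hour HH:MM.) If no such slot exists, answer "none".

Elena free within 08:00–19:00: 08:00–10:30, 15:15–16:00, 16:45–18:15.
Yolanda ∩ Mina: 08:00–09:00, 11:30–13:15, 13:30–15:15.
Yolanda ∩ Mina ∩ Elena: 08:00–09:00.
Yolanda ∩ Mina ∩ Elena ∩ Alice: (none).
Yolanda ∩ Mina ∩ Elena ∩ Alice ∩ Dilnoza: (none).
Yolanda ∩ Mina ∩ Elena ∩ Alice ∩ Dilnoza ∩ Emeka: (none).
Windows ≥ 15 min: (none).

none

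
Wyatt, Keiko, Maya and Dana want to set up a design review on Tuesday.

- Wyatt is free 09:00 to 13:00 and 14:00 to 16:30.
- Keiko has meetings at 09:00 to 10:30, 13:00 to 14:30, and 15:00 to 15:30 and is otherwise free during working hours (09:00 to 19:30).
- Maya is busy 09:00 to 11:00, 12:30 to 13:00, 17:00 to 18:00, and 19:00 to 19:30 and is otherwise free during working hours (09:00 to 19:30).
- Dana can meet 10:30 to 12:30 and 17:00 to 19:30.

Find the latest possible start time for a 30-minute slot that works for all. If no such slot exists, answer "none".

12:00

Keiko free within 09:00–19:30: 10:30–13:00, 14:30–15:00, 15:30–19:30.
Maya free within 09:00–19:30: 11:00–12:30, 13:00–17:00, 18:00–19:00.
Wyatt ∩ Keiko: 10:30–13:00, 14:30–15:00, 15:30–16:30.
Wyatt ∩ Keiko ∩ Maya: 11:00–12:30, 14:30–15:00, 15:30–16:30.
Wyatt ∩ Keiko ∩ Maya ∩ Dana: 11:00–12:30.
Windows ≥ 30 min: 11:00–12:30.
Latest start in the last window 11:00–12:30 is 12:30 − 30 min = 12:00.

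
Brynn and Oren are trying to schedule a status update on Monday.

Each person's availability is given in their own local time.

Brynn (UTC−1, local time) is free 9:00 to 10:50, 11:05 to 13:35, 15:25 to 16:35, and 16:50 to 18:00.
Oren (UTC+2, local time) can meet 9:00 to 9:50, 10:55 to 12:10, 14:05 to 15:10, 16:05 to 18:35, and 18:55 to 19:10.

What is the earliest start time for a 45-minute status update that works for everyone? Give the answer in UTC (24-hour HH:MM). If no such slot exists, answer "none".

12:05

Brynn → UTC: 10:00–11:50, 12:05–14:35, 16:25–17:35, 17:50–19:00.
Oren → UTC: 07:00–07:50, 08:55–10:10, 12:05–13:10, 14:05–16:35, 16:55–17:10.
Brynn ∩ Oren: 10:00–10:10, 12:05–13:10, 14:05–14:35, 16:25–16:35, 16:55–17:10.
Windows ≥ 45 min: 12:05–13:10.
Earliest such window starts at 12:05.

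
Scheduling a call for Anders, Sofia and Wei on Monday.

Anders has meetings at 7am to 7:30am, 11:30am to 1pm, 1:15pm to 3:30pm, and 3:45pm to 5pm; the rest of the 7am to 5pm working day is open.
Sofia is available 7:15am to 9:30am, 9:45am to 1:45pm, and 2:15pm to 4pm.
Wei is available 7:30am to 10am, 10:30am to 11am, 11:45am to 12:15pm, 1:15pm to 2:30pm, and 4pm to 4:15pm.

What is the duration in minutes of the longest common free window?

Anders free within 07:00–17:00: 07:30–11:30, 13:00–13:15, 15:30–15:45.
Anders ∩ Sofia: 07:30–09:30, 09:45–11:30, 13:00–13:15, 15:30–15:45.
Anders ∩ Sofia ∩ Wei: 07:30–09:30, 09:45–10:00, 10:30–11:00.
Common window lengths: 120, 15, 30 min; longest is 120.

120 minutes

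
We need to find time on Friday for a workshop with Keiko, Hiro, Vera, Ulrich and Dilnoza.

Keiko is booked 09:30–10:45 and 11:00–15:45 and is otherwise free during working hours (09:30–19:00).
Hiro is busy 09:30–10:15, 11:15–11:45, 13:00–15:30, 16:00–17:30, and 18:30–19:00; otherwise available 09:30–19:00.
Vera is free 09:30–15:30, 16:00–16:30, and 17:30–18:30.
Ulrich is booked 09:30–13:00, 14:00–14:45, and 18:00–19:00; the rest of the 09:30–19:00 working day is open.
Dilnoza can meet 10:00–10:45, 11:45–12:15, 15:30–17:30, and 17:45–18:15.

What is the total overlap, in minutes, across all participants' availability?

Keiko free within 09:30–19:00: 10:45–11:00, 15:45–19:00.
Hiro free within 09:30–19:00: 10:15–11:15, 11:45–13:00, 15:30–16:00, 17:30–18:30.
Ulrich free within 09:30–19:00: 13:00–14:00, 14:45–18:00.
Keiko ∩ Hiro: 10:45–11:00, 15:45–16:00, 17:30–18:30.
Keiko ∩ Hiro ∩ Vera: 10:45–11:00, 17:30–18:30.
Keiko ∩ Hiro ∩ Vera ∩ Ulrich: 17:30–18:00.
Keiko ∩ Hiro ∩ Vera ∩ Ulrich ∩ Dilnoza: 17:45–18:00.
Total common minutes: 15.

15 minutes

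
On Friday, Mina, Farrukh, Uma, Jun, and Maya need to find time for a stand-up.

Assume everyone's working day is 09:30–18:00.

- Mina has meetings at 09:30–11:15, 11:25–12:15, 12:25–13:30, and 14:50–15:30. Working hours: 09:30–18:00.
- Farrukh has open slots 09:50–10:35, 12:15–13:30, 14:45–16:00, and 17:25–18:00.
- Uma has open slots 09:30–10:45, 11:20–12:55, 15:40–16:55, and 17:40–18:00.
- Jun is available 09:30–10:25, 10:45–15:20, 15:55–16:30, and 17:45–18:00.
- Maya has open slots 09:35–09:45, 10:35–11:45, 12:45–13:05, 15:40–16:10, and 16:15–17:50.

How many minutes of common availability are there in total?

Mina free within 09:30–18:00: 11:15–11:25, 12:15–12:25, 13:30–14:50, 15:30–18:00.
Mina ∩ Farrukh: 12:15–12:25, 14:45–14:50, 15:30–16:00, 17:25–18:00.
Mina ∩ Farrukh ∩ Uma: 12:15–12:25, 15:40–16:00, 17:40–18:00.
Mina ∩ Farrukh ∩ Uma ∩ Jun: 12:15–12:25, 15:55–16:00, 17:45–18:00.
Mina ∩ Farrukh ∩ Uma ∩ Jun ∩ Maya: 15:55–16:00, 17:45–17:50.
Total common minutes: 5 + 5 = 10.

10 minutes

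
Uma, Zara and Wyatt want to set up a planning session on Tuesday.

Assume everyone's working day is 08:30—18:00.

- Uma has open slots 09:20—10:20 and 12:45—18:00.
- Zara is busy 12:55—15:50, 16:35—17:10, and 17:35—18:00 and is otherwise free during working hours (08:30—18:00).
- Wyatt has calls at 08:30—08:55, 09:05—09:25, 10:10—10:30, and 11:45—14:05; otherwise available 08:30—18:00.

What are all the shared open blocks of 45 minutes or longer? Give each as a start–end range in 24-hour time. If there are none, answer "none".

09:25–10:10, 15:50–16:35

Zara free within 08:30–18:00: 08:30–12:55, 15:50–16:35, 17:10–17:35.
Wyatt free within 08:30–18:00: 08:55–09:05, 09:25–10:10, 10:30–11:45, 14:05–18:00.
Uma ∩ Zara: 09:20–10:20, 12:45–12:55, 15:50–16:35, 17:10–17:35.
Uma ∩ Zara ∩ Wyatt: 09:25–10:10, 15:50–16:35, 17:10–17:35.
Windows ≥ 45 min: 09:25–10:10, 15:50–16:35.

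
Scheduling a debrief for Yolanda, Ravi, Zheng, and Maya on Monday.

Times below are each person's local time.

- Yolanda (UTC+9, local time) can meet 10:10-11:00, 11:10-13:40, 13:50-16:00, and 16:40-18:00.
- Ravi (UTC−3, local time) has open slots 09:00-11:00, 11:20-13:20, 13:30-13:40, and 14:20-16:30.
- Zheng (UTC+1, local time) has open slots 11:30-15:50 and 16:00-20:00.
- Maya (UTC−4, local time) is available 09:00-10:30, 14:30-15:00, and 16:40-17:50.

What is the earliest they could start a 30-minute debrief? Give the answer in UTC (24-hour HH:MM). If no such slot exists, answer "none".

none

Yolanda → UTC: 01:10–02:00, 02:10–04:40, 04:50–07:00, 07:40–09:00.
Ravi → UTC: 12:00–14:00, 14:20–16:20, 16:30–16:40, 17:20–19:30.
Zheng → UTC: 10:30–14:50, 15:00–19:00.
Maya → UTC: 13:00–14:30, 18:30–19:00, 20:40–21:50.
Yolanda ∩ Ravi: (none).
Yolanda ∩ Ravi ∩ Zheng: (none).
Yolanda ∩ Ravi ∩ Zheng ∩ Maya: (none).
Windows ≥ 30 min: (none).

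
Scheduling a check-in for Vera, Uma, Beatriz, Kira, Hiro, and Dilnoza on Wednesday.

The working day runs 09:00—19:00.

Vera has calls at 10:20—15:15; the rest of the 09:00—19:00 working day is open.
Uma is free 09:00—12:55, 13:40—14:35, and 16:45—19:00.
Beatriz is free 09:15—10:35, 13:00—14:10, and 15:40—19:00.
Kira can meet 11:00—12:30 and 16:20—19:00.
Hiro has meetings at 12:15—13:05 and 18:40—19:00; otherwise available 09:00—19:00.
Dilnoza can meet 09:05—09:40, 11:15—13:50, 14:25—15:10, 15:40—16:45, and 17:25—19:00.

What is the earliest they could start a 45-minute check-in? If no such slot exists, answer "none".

Vera free within 09:00–19:00: 09:00–10:20, 15:15–19:00.
Hiro free within 09:00–19:00: 09:00–12:15, 13:05–18:40.
Vera ∩ Uma: 09:00–10:20, 16:45–19:00.
Vera ∩ Uma ∩ Beatriz: 09:15–10:20, 16:45–19:00.
Vera ∩ Uma ∩ Beatriz ∩ Kira: 16:45–19:00.
Vera ∩ Uma ∩ Beatriz ∩ Kira ∩ Hiro: 16:45–18:40.
Vera ∩ Uma ∩ Beatriz ∩ Kira ∩ Hiro ∩ Dilnoza: 17:25–18:40.
Windows ≥ 45 min: 17:25–18:40.
Earliest such window starts at 17:25.

17:25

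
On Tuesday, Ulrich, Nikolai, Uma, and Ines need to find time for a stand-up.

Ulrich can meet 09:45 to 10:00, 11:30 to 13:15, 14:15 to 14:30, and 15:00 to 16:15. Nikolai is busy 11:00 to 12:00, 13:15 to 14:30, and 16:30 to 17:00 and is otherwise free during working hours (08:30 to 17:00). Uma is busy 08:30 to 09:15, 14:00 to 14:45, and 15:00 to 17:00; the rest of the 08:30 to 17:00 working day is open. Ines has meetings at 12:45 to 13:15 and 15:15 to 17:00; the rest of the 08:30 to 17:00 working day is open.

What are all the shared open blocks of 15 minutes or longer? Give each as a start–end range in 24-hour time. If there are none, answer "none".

Nikolai free within 08:30–17:00: 08:30–11:00, 12:00–13:15, 14:30–16:30.
Uma free within 08:30–17:00: 09:15–14:00, 14:45–15:00.
Ines free within 08:30–17:00: 08:30–12:45, 13:15–15:15.
Ulrich ∩ Nikolai: 09:45–10:00, 12:00–13:15, 15:00–16:15.
Ulrich ∩ Nikolai ∩ Uma: 09:45–10:00, 12:00–13:15.
Ulrich ∩ Nikolai ∩ Uma ∩ Ines: 09:45–10:00, 12:00–12:45.
Windows ≥ 15 min: 09:45–10:00, 12:00–12:45.

09:45–10:00, 12:00–12:45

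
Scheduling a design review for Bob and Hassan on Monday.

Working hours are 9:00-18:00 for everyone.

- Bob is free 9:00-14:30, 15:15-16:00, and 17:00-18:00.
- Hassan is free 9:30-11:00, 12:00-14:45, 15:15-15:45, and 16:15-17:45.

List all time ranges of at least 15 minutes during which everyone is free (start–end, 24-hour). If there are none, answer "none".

Bob ∩ Hassan: 09:30–11:00, 12:00–14:30, 15:15–15:45, 17:00–17:45.
Windows ≥ 15 min: 09:30–11:00, 12:00–14:30, 15:15–15:45, 17:00–17:45.

09:30–11:00, 12:00–14:30, 15:15–15:45, 17:00–17:45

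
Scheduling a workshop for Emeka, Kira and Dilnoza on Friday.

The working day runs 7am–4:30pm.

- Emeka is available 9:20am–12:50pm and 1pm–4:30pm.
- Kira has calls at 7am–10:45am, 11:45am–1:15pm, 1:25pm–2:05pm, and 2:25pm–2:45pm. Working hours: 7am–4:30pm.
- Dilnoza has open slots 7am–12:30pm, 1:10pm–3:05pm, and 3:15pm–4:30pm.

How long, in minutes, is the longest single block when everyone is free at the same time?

75 minutes

Kira free within 07:00–16:30: 10:45–11:45, 13:15–13:25, 14:05–14:25, 14:45–16:30.
Emeka ∩ Kira: 10:45–11:45, 13:15–13:25, 14:05–14:25, 14:45–16:30.
Emeka ∩ Kira ∩ Dilnoza: 10:45–11:45, 13:15–13:25, 14:05–14:25, 14:45–15:05, 15:15–16:30.
Common window lengths: 60, 10, 20, 20, 75 min; longest is 75.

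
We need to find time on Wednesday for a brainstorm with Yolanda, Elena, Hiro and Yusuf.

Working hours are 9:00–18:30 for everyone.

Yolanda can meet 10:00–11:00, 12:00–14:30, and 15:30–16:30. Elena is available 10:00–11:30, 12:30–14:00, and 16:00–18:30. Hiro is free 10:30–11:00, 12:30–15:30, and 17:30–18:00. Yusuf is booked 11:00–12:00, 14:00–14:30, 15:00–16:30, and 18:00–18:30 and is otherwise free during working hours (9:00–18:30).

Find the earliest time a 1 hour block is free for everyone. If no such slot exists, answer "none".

12:30

Yusuf free within 09:00–18:30: 09:00–11:00, 12:00–14:00, 14:30–15:00, 16:30–18:00.
Yolanda ∩ Elena: 10:00–11:00, 12:30–14:00, 16:00–16:30.
Yolanda ∩ Elena ∩ Hiro: 10:30–11:00, 12:30–14:00.
Yolanda ∩ Elena ∩ Hiro ∩ Yusuf: 10:30–11:00, 12:30–14:00.
Windows ≥ 60 min: 12:30–14:00.
Earliest such window starts at 12:30.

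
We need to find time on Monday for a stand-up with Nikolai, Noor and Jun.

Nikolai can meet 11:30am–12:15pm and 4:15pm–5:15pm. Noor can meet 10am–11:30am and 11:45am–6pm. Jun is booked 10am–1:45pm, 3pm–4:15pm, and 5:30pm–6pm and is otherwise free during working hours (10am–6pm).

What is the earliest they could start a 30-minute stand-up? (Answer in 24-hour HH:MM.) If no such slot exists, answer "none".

Jun free within 10:00–18:00: 13:45–15:00, 16:15–17:30.
Nikolai ∩ Noor: 11:45–12:15, 16:15–17:15.
Nikolai ∩ Noor ∩ Jun: 16:15–17:15.
Windows ≥ 30 min: 16:15–17:15.
Earliest such window starts at 16:15.

16:15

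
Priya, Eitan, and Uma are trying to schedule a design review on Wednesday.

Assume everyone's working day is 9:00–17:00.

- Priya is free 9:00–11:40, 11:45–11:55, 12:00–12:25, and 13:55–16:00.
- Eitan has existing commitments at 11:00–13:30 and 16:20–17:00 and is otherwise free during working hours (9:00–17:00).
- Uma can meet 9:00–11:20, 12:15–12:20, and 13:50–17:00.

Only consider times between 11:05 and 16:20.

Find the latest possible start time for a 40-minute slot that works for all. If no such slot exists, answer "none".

Eitan free within 09:00–17:00: 09:00–11:00, 13:30–16:20.
Priya ∩ Eitan: 09:00–11:00, 13:55–16:00.
Priya ∩ Eitan ∩ Uma: 09:00–11:00, 13:55–16:00.
Restricted to 11:05–16:20: 13:55–16:00.
Windows ≥ 40 min: 13:55–16:00.
Latest start in the last window 13:55–16:00 is 16:00 − 40 min = 15:20.

15:20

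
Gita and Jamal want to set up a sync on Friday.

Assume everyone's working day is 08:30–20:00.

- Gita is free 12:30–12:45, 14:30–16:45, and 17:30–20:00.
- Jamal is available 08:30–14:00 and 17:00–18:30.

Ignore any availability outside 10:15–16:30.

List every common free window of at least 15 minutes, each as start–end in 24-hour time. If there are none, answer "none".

12:30–12:45

Gita ∩ Jamal: 12:30–12:45, 17:30–18:30.
Restricted to 10:15–16:30: 12:30–12:45.
Windows ≥ 15 min: 12:30–12:45.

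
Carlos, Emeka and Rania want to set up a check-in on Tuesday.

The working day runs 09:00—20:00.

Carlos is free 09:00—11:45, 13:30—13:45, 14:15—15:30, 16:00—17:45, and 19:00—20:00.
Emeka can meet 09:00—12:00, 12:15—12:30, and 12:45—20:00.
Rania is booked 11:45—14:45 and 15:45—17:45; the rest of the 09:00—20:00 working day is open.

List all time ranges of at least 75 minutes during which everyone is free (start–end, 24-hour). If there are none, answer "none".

Rania free within 09:00–20:00: 09:00–11:45, 14:45–15:45, 17:45–20:00.
Carlos ∩ Emeka: 09:00–11:45, 13:30–13:45, 14:15–15:30, 16:00–17:45, 19:00–20:00.
Carlos ∩ Emeka ∩ Rania: 09:00–11:45, 14:45–15:30, 19:00–20:00.
Windows ≥ 75 min: 09:00–11:45.

09:00–11:45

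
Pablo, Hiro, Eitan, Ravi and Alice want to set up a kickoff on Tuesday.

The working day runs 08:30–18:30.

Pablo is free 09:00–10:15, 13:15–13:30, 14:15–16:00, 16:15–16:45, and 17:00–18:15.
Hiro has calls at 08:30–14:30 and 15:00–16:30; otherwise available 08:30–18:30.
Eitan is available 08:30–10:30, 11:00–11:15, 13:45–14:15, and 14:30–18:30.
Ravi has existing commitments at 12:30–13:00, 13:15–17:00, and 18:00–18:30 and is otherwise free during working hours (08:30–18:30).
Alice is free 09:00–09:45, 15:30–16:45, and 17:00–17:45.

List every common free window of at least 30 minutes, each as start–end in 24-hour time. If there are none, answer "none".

Hiro free within 08:30–18:30: 14:30–15:00, 16:30–18:30.
Ravi free within 08:30–18:30: 08:30–12:30, 13:00–13:15, 17:00–18:00.
Pablo ∩ Hiro: 14:30–15:00, 16:30–16:45, 17:00–18:15.
Pablo ∩ Hiro ∩ Eitan: 14:30–15:00, 16:30–16:45, 17:00–18:15.
Pablo ∩ Hiro ∩ Eitan ∩ Ravi: 17:00–18:00.
Pablo ∩ Hiro ∩ Eitan ∩ Ravi ∩ Alice: 17:00–17:45.
Windows ≥ 30 min: 17:00–17:45.

17:00–17:45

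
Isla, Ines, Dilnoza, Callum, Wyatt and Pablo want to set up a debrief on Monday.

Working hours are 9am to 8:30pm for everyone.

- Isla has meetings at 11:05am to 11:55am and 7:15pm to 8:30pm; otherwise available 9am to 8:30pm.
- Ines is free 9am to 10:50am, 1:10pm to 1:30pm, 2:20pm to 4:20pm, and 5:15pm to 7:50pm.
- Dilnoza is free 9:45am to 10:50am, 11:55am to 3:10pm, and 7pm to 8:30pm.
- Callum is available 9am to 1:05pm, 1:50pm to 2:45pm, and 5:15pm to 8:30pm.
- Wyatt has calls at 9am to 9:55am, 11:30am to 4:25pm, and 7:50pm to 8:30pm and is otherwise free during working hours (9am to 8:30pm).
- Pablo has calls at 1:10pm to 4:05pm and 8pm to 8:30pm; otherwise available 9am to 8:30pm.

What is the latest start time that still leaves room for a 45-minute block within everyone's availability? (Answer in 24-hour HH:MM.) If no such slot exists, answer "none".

10:05

Isla free within 09:00–20:30: 09:00–11:05, 11:55–19:15.
Wyatt free within 09:00–20:30: 09:55–11:30, 16:25–19:50.
Pablo free within 09:00–20:30: 09:00–13:10, 16:05–20:00.
Isla ∩ Ines: 09:00–10:50, 13:10–13:30, 14:20–16:20, 17:15–19:15.
Isla ∩ Ines ∩ Dilnoza: 09:45–10:50, 13:10–13:30, 14:20–15:10, 19:00–19:15.
Isla ∩ Ines ∩ Dilnoza ∩ Callum: 09:45–10:50, 14:20–14:45, 19:00–19:15.
Isla ∩ Ines ∩ Dilnoza ∩ Callum ∩ Wyatt: 09:55–10:50, 19:00–19:15.
Isla ∩ Ines ∩ Dilnoza ∩ Callum ∩ Wyatt ∩ Pablo: 09:55–10:50, 19:00–19:15.
Windows ≥ 45 min: 09:55–10:50.
Latest start in the last window 09:55–10:50 is 10:50 − 45 min = 10:05.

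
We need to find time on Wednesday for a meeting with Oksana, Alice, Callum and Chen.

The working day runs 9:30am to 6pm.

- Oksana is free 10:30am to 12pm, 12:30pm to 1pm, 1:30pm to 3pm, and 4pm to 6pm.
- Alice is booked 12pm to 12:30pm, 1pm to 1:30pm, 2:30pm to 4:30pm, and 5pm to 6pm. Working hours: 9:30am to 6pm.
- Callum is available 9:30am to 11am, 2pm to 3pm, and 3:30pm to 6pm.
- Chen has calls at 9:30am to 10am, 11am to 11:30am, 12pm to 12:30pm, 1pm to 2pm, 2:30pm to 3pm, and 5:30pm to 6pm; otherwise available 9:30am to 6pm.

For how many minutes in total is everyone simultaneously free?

Alice free within 09:30–18:00: 09:30–12:00, 12:30–13:00, 13:30–14:30, 16:30–17:00.
Chen free within 09:30–18:00: 10:00–11:00, 11:30–12:00, 12:30–13:00, 14:00–14:30, 15:00–17:30.
Oksana ∩ Alice: 10:30–12:00, 12:30–13:00, 13:30–14:30, 16:30–17:00.
Oksana ∩ Alice ∩ Callum: 10:30–11:00, 14:00–14:30, 16:30–17:00.
Oksana ∩ Alice ∩ Callum ∩ Chen: 10:30–11:00, 14:00–14:30, 16:30–17:00.
Total common minutes: 30 + 30 + 30 = 90.

90 minutes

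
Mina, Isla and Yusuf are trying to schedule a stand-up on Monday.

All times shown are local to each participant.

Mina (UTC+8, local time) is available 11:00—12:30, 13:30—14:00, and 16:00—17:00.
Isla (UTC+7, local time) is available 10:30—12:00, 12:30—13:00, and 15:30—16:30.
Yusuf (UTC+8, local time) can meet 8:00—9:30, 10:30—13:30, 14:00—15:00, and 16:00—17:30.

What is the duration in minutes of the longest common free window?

60 minutes

Mina → UTC: 03:00–04:30, 05:30–06:00, 08:00–09:00.
Isla → UTC: 03:30–05:00, 05:30–06:00, 08:30–09:30.
Yusuf → UTC: 00:00–01:30, 02:30–05:30, 06:00–07:00, 08:00–09:30.
Mina ∩ Isla: 03:30–04:30, 05:30–06:00, 08:30–09:00.
Mina ∩ Isla ∩ Yusuf: 03:30–04:30, 08:30–09:00.
Common window lengths: 60, 30 min; longest is 60.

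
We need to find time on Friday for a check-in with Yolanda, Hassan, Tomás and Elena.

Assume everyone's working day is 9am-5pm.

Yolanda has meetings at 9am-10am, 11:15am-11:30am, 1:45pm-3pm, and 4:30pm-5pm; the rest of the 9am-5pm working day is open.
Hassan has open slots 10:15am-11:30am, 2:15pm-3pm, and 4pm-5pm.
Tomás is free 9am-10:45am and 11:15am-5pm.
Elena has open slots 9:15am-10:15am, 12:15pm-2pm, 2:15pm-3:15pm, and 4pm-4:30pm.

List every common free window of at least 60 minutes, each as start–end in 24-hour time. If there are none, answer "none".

none

Yolanda free within 09:00–17:00: 10:00–11:15, 11:30–13:45, 15:00–16:30.
Yolanda ∩ Hassan: 10:15–11:15, 16:00–16:30.
Yolanda ∩ Hassan ∩ Tomás: 10:15–10:45, 16:00–16:30.
Yolanda ∩ Hassan ∩ Tomás ∩ Elena: 16:00–16:30.
Windows ≥ 60 min: (none).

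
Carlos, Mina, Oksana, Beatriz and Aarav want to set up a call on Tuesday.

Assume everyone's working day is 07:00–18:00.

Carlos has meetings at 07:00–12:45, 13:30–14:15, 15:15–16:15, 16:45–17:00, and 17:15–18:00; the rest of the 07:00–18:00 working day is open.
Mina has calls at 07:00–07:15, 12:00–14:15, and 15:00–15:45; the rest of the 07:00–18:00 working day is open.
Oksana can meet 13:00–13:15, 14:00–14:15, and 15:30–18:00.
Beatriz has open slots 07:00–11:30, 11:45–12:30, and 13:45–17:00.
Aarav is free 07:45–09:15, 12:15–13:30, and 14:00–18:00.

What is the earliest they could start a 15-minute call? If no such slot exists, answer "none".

Carlos free within 07:00–18:00: 12:45–13:30, 14:15–15:15, 16:15–16:45, 17:00–17:15.
Mina free within 07:00–18:00: 07:15–12:00, 14:15–15:00, 15:45–18:00.
Carlos ∩ Mina: 14:15–15:00, 16:15–16:45, 17:00–17:15.
Carlos ∩ Mina ∩ Oksana: 16:15–16:45, 17:00–17:15.
Carlos ∩ Mina ∩ Oksana ∩ Beatriz: 16:15–16:45.
Carlos ∩ Mina ∩ Oksana ∩ Beatriz ∩ Aarav: 16:15–16:45.
Windows ≥ 15 min: 16:15–16:45.
Earliest such window starts at 16:15.

16:15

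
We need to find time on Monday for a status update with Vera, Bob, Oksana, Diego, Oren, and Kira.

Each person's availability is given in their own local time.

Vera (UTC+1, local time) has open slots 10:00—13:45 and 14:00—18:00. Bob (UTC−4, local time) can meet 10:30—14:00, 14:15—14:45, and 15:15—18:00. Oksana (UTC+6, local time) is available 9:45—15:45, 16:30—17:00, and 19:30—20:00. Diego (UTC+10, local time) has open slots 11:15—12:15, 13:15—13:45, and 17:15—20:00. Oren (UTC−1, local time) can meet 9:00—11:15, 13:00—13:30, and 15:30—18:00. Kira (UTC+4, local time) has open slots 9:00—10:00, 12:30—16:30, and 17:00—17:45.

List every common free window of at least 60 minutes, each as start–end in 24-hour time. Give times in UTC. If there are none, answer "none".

Vera → UTC: 09:00–12:45, 13:00–17:00.
Bob → UTC: 14:30–18:00, 18:15–18:45, 19:15–22:00.
Oksana → UTC: 03:45–09:45, 10:30–11:00, 13:30–14:00.
Diego → UTC: 01:15–02:15, 03:15–03:45, 07:15–10:00.
Oren → UTC: 10:00–12:15, 14:00–14:30, 16:30–19:00.
Kira → UTC: 05:00–06:00, 08:30–12:30, 13:00–13:45.
Vera ∩ Bob: 14:30–17:00.
Vera ∩ Bob ∩ Oksana: (none).
Vera ∩ Bob ∩ Oksana ∩ Diego: (none).
Vera ∩ Bob ∩ Oksana ∩ Diego ∩ Oren: (none).
Vera ∩ Bob ∩ Oksana ∩ Diego ∩ Oren ∩ Kira: (none).
Windows ≥ 60 min: (none).

none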